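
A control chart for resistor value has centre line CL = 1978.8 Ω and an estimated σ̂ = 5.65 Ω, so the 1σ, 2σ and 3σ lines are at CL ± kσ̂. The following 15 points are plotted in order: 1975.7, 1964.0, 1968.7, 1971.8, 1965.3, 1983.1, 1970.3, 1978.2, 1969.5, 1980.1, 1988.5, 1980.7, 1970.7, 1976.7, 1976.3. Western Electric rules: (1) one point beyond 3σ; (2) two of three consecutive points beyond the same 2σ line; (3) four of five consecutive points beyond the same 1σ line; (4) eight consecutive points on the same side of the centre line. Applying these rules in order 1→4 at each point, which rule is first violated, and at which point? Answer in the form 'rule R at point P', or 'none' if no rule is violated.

Zone of each point (C = within 1σ̂, B = 1σ̂–2σ̂, A = 2σ̂–3σ̂, * = beyond 3σ̂; sign = side of CL): 1:-C, 2:-A, 3:-B, 4:-B, 5:-A, 6:+C, 7:-B, 8:-C, 9:-B, 10:+C, 11:+B, 12:+C, 13:-B, 14:-C, 15:-C
Rule 3 (four of five consecutive points beyond the same 1σ limit) is satisfied at point 5.

rule 3 at point 5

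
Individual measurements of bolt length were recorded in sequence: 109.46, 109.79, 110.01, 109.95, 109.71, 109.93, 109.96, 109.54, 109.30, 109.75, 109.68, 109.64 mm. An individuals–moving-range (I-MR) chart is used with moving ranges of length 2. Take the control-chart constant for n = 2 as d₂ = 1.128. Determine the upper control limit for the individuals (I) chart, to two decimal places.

X̄ = (109.46 + 109.79 + 110.01 + 109.95 + 109.71 + 109.93 + 109.96 + 109.54 + 109.30 + 109.75 + 109.68 + 109.64) / 12 = 109.7267
Moving ranges: 0.33, 0.22, 0.06, 0.24, 0.22, 0.03, 0.42, 0.24, 0.45, 0.07, 0.04; M̄R̄ = 2.3200 / 11 = 0.2109
UCL = X̄ + 3·M̄R̄/d₂ = 109.7267 + 3 × 0.2109 / 1.128 = 110.2876

110.29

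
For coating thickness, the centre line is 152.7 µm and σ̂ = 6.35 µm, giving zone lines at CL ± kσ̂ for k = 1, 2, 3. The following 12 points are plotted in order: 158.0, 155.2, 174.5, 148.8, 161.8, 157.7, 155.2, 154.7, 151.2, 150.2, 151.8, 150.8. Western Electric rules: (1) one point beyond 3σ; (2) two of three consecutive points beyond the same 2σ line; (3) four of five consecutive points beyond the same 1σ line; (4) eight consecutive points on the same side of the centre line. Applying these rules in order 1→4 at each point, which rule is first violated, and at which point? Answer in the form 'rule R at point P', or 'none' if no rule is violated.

Zone of each point (C = within 1σ̂, B = 1σ̂–2σ̂, A = 2σ̂–3σ̂, * = beyond 3σ̂; sign = side of CL): 1:+C, 2:+C, 3:+*, 4:-C, 5:+B, 6:+C, 7:+C, 8:+C, 9:-C, 10:-C, 11:-C, 12:-C
Rule 1 (one point beyond the 3σ limits) is satisfied at point 3.

rule 1 at point 3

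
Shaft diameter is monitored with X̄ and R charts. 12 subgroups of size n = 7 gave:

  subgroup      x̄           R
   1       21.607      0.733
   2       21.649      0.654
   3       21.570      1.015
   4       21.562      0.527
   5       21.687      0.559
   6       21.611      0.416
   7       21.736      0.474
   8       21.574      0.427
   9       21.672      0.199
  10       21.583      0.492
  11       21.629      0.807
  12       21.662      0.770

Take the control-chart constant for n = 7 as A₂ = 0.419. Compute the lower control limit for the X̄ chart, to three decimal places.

X̄̄ = (21.607 + 21.649 + 21.570 + 21.562 + 21.687 + 21.611 + 21.736 + 21.574 + 21.672 + 21.583 + 21.629 + 21.662) / 12 = 259.5420 / 12 = 21.6285
R̄ = (0.733 + 0.654 + 1.015 + 0.527 + 0.559 + 0.416 + 0.474 + 0.427 + 0.199 + 0.492 + 0.807 + 0.770) / 12 = 7.0730 / 12 = 0.5894
LCL = X̄̄ − A₂·R̄ = 21.6285 − 0.419 × 0.5894 = 21.3815

21.382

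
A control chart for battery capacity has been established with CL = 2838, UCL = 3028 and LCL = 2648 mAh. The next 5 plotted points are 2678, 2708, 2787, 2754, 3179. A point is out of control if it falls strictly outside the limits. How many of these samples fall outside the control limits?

1

Compare each point to [2648, 3028]: sample 5 = 3179 > UCL.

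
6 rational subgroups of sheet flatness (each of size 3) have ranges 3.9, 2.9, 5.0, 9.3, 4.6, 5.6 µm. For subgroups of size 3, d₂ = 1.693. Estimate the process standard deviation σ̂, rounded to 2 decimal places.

R̄ = (3.9 + 2.9 + 5.0 + 9.3 + 4.6 + 5.6) / 6 = 5.2167
σ̂ = R̄ / d₂ = 5.2167 / 1.693 = 3.0813

3.08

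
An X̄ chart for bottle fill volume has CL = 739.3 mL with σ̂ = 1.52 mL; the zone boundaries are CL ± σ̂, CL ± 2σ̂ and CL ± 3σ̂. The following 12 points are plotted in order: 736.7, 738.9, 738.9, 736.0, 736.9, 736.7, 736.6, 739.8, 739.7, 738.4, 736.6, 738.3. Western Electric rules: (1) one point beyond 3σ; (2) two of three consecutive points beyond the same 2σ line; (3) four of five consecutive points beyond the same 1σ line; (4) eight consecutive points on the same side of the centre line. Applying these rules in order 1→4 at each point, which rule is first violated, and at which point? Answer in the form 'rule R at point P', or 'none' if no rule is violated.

rule 3 at point 7

Zone of each point (C = within 1σ̂, B = 1σ̂–2σ̂, A = 2σ̂–3σ̂, * = beyond 3σ̂; sign = side of CL): 1:-B, 2:-C, 3:-C, 4:-A, 5:-B, 6:-B, 7:-B, 8:+C, 9:+C, 10:-C, 11:-B, 12:-C
Rule 3 (four of five consecutive points beyond the same 1σ limit) is satisfied at point 7.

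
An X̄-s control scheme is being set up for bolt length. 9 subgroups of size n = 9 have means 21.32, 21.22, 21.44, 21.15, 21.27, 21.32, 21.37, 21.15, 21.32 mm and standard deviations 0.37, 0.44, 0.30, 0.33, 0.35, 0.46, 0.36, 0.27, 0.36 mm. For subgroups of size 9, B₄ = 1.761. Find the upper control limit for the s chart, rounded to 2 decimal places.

s̄ = (0.37 + 0.44 + 0.30 + 0.33 + 0.35 + 0.46 + 0.36 + 0.27 + 0.36) / 9 = 0.3600
UCL_s = B₄·s̄ = 1.761 × 0.3600 = 0.6340

0.63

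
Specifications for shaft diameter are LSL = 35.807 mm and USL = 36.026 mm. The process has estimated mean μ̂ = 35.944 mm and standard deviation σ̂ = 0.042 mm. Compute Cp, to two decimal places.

0.87

Cp = (USL − LSL) / (6σ̂) = (36.026 − 35.807) / (6 × 0.042) = 0.2190 / 0.2520 = 0.8690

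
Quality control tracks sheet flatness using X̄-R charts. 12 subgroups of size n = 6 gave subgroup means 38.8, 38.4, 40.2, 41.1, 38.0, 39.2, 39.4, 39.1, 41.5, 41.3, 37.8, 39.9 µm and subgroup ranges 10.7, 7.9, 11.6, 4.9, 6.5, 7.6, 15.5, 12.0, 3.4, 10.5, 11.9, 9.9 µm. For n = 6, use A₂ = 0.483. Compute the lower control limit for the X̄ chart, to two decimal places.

X̄̄ = (38.8 + 38.4 + 40.2 + 41.1 + 38.0 + 39.2 + 39.4 + 39.1 + 41.5 + 41.3 + 37.8 + 39.9) / 12 = 474.7000 / 12 = 39.5583
R̄ = (10.7 + 7.9 + 11.6 + 4.9 + 6.5 + 7.6 + 15.5 + 12.0 + 3.4 + 10.5 + 11.9 + 9.9) / 12 = 112.4000 / 12 = 9.3667
LCL = X̄̄ − A₂·R̄ = 39.5583 − 0.483 × 9.3667 = 35.0342

35.03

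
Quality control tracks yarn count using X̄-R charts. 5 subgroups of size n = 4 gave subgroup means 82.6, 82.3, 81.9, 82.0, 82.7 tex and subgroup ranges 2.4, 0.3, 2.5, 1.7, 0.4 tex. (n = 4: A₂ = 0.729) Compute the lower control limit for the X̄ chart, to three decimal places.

81.236

X̄̄ = (82.6 + 82.3 + 81.9 + 82.0 + 82.7) / 5 = 411.5000 / 5 = 82.3000
R̄ = (2.4 + 0.3 + 2.5 + 1.7 + 0.4) / 5 = 7.3000 / 5 = 1.4600
LCL = X̄̄ − A₂·R̄ = 82.3000 − 0.729 × 1.4600 = 81.2357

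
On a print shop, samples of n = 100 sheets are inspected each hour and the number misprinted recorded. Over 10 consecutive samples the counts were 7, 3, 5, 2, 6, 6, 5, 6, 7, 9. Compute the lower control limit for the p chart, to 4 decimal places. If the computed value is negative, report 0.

p̄ = Σdᵢ / (k·n) = 56 / (10 × 100) = 0.05600
LCL = p̄ − 3·√(p̄(1−p̄)/n) = 0.05600 − 3 × 0.02299 = -0.01298 → 0 (negative, so LCL = 0)

0.0000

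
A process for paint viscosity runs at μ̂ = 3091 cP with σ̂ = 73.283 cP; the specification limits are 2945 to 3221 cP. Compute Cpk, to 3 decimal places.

0.591

Cpu = (USL − μ̂) / (3σ̂) = (3221 − 3091) / (3 × 73.283) = 0.5913; Cpl = (μ̂ − LSL) / (3σ̂) = (3091 − 2945) / (3 × 73.283) = 0.6641; Cpk = min(Cpu, Cpl) = 0.5913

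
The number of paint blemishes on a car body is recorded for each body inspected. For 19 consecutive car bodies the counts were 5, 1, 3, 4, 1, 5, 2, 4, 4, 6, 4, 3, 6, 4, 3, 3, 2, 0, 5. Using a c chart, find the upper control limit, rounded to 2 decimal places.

c̄ = (5 + 1 + 3 + 4 + 1 + 5 + 2 + 4 + 4 + 6 + 4 + 3 + 6 + 4 + 3 + 3 + 2 + 0 + 5) / 19 = 65 / 19 = 3.4211
UCL = c̄ + 3√c̄ = 3.4211 + 3 × √3.4211 = 3.4211 + 3 × 1.8496 = 8.9699

8.97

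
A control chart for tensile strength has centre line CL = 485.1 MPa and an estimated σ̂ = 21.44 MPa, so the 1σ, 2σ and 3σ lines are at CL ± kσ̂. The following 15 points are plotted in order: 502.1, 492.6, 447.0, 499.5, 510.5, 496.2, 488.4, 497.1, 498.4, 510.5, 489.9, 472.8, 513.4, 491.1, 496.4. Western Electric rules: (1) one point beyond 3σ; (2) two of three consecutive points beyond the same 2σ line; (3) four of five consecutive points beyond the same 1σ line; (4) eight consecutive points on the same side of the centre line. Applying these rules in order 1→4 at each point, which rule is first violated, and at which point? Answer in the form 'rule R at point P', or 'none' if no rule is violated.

Zone of each point (C = within 1σ̂, B = 1σ̂–2σ̂, A = 2σ̂–3σ̂, * = beyond 3σ̂; sign = side of CL): 1:+C, 2:+C, 3:-B, 4:+C, 5:+B, 6:+C, 7:+C, 8:+C, 9:+C, 10:+B, 11:+C, 12:-C, 13:+B, 14:+C, 15:+C
Rule 4 (eight consecutive points on the same side of the centre line) is satisfied at point 11.

rule 4 at point 11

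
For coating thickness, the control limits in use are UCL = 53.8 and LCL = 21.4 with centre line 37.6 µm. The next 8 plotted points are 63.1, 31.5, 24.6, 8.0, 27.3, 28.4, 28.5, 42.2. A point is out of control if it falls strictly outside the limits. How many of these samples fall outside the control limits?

2

Compare each point to [21.4, 53.8]: sample 1 = 63.1 > UCL; sample 4 = 8.0 < LCL.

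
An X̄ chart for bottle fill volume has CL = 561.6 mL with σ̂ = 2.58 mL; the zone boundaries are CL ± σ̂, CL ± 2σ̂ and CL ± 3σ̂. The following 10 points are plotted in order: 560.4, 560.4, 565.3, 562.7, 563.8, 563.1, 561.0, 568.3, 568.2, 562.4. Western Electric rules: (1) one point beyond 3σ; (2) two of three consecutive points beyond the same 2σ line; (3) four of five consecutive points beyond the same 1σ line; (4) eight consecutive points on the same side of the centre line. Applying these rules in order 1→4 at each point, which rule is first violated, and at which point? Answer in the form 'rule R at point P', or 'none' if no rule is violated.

rule 2 at point 9

Zone of each point (C = within 1σ̂, B = 1σ̂–2σ̂, A = 2σ̂–3σ̂, * = beyond 3σ̂; sign = side of CL): 1:-C, 2:-C, 3:+B, 4:+C, 5:+C, 6:+C, 7:-C, 8:+A, 9:+A, 10:+C
Rule 2 (two of three consecutive points beyond the same 2σ limit) is satisfied at point 9.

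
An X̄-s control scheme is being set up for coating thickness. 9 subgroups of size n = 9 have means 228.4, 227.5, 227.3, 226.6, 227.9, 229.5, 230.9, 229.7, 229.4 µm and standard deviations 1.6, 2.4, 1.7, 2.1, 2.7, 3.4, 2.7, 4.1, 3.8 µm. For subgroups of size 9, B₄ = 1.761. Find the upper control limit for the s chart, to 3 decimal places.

4.794

s̄ = (1.6 + 2.4 + 1.7 + 2.1 + 2.7 + 3.4 + 2.7 + 4.1 + 3.8) / 9 = 2.7222
UCL_s = B₄·s̄ = 1.761 × 2.7222 = 4.7938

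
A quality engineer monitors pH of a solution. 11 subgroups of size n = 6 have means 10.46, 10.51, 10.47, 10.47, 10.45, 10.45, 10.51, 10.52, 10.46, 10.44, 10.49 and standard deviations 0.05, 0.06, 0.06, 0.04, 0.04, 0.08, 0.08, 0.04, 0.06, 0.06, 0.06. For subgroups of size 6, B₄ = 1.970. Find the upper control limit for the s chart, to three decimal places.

s̄ = (0.05 + 0.06 + 0.06 + 0.04 + 0.04 + 0.08 + 0.08 + 0.04 + 0.06 + 0.06 + 0.06) / 11 = 0.0573
UCL_s = B₄·s̄ = 1.970 × 0.0573 = 0.1128

0.113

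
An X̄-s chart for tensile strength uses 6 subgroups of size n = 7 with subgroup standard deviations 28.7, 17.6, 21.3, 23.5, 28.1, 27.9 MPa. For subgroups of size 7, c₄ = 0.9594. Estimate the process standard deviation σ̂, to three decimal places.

25.554

s̄ = (28.7 + 17.6 + 21.3 + 23.5 + 28.1 + 27.9) / 6 = 24.5167
σ̂ = s̄ / c₄ = 24.5167 / 0.9594 = 25.5542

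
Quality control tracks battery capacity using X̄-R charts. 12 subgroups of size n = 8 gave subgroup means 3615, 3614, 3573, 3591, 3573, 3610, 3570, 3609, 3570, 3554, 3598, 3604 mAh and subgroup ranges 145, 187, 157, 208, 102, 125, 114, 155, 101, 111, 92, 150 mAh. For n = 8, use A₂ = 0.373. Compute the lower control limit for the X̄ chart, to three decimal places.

X̄̄ = (3615 + 3614 + 3573 + 3591 + 3573 + 3610 + 3570 + 3609 + 3570 + 3554 + 3598 + 3604) / 12 = 43081.0000 / 12 = 3590.0833
R̄ = (145 + 187 + 157 + 208 + 102 + 125 + 114 + 155 + 101 + 111 + 92 + 150) / 12 = 1647.0000 / 12 = 137.2500
LCL = X̄̄ − A₂·R̄ = 3590.0833 − 0.373 × 137.2500 = 3538.8891

3538.889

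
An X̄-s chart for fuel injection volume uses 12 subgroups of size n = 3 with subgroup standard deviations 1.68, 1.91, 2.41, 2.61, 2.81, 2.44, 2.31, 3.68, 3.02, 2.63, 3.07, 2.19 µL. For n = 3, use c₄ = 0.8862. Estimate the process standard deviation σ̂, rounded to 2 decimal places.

s̄ = (1.68 + 1.91 + 2.41 + 2.61 + 2.81 + 2.44 + 2.31 + 3.68 + 3.02 + 2.63 + 3.07 + 2.19) / 12 = 2.5633
σ̂ = s̄ / c₄ = 2.5633 / 0.8862 = 2.8925

2.89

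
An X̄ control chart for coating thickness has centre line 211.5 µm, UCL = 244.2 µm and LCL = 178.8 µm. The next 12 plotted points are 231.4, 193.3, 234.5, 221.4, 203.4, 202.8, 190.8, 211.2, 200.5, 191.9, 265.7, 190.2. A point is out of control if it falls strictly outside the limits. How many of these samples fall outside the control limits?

Compare each point to [178.8, 244.2]: sample 11 = 265.7 > UCL.

1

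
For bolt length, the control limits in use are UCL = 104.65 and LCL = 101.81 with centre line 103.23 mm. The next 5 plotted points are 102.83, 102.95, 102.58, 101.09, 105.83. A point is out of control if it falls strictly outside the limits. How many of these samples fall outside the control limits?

2

Compare each point to [101.81, 104.65]: sample 4 = 101.09 < LCL; sample 5 = 105.83 > UCL.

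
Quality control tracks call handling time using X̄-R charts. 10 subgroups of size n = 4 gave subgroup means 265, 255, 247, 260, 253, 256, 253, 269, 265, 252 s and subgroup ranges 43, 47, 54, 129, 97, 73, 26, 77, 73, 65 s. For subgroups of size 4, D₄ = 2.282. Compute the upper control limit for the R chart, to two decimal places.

156.09

R̄ = (43 + 47 + 54 + 129 + 97 + 73 + 26 + 77 + 73 + 65) / 10 = 684.0000 / 10 = 68.4000
UCL_R = D₄·R̄ = 2.282 × 68.4000 = 156.0888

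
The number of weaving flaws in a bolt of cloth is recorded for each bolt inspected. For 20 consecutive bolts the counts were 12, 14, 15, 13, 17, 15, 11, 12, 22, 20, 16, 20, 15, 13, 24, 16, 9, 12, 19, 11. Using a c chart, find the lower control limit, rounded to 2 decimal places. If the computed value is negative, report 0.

3.57

c̄ = (12 + 14 + 15 + 13 + 17 + 15 + 11 + 12 + 22 + 20 + 16 + 20 + 15 + 13 + 24 + 16 + 9 + 12 + 19 + 11) / 20 = 306 / 20 = 15.3000
LCL = c̄ − 3√c̄ = 15.3000 − 3 × 3.9115 = 3.5654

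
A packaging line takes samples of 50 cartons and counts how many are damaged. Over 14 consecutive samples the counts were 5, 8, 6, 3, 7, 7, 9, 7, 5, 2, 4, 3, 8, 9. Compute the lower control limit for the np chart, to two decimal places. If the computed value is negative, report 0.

0.00

p̄ = Σdᵢ / (k·n) = 83 / (14 × 50) = 0.11857
LCL = np̄ − 3·√(np̄(1−p̄)) = 5.9286 − 3 × 2.2860 = -0.9293 → 0 (negative, so LCL = 0)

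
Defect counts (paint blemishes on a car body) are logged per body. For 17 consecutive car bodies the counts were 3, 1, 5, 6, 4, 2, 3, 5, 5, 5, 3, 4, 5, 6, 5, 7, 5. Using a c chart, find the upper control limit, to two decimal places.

10.61

c̄ = (3 + 1 + 5 + 6 + 4 + 2 + 3 + 5 + 5 + 5 + 3 + 4 + 5 + 6 + 5 + 7 + 5) / 17 = 74 / 17 = 4.3529
UCL = c̄ + 3√c̄ = 4.3529 + 3 × √4.3529 = 4.3529 + 3 × 2.0864 = 10.6121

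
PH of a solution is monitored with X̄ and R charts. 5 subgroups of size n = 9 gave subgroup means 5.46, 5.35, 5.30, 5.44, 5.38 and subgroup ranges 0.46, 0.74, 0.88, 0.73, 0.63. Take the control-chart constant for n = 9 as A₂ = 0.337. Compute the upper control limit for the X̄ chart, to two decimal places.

X̄̄ = (5.46 + 5.35 + 5.30 + 5.44 + 5.38) / 5 = 26.9300 / 5 = 5.3860
R̄ = (0.46 + 0.74 + 0.88 + 0.73 + 0.63) / 5 = 3.4400 / 5 = 0.6880
UCL = X̄̄ + A₂·R̄ = 5.3860 + 0.337 × 0.6880 = 5.6179

5.62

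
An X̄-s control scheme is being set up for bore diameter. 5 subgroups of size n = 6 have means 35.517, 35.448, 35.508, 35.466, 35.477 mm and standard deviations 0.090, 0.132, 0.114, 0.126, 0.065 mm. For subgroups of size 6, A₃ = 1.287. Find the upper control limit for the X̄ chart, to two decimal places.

X̄̄ = (35.517 + 35.448 + 35.508 + 35.466 + 35.477) / 5 = 35.4832
s̄ = (0.090 + 0.132 + 0.114 + 0.126 + 0.065) / 5 = 0.1054
UCL = X̄̄ + A₃·s̄ = 35.4832 + 1.287 × 0.1054 = 35.6188

35.62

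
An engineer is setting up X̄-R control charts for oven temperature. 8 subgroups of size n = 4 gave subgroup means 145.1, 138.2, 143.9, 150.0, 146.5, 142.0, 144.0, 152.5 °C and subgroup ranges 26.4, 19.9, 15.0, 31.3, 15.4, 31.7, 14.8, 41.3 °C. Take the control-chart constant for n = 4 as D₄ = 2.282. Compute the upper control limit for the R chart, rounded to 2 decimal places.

55.85

R̄ = (26.4 + 19.9 + 15.0 + 31.3 + 15.4 + 31.7 + 14.8 + 41.3) / 8 = 195.8000 / 8 = 24.4750
UCL_R = D₄·R̄ = 2.282 × 24.4750 = 55.8519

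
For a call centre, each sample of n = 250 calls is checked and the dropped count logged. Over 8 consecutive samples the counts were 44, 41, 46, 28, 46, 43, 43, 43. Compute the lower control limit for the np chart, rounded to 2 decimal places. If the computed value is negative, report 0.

p̄ = Σdᵢ / (k·n) = 334 / (8 × 250) = 0.16700
LCL = np̄ − 3·√(np̄(1−p̄)) = 41.7500 − 3 × 5.8973 = 24.0582

24.06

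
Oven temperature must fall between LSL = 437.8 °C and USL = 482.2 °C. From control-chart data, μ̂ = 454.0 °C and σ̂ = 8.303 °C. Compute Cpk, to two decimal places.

0.65

Cpu = (USL − μ̂) / (3σ̂) = (482.2 − 454.0) / (3 × 8.303) = 1.1321; Cpl = (μ̂ − LSL) / (3σ̂) = (454.0 − 437.8) / (3 × 8.303) = 0.6504; Cpk = min(Cpu, Cpl) = 0.6504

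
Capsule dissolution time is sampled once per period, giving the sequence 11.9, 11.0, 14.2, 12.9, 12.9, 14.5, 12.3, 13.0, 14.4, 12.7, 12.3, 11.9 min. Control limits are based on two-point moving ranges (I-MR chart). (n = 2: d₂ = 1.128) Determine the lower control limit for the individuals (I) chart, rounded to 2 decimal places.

9.50

X̄ = (11.9 + 11.0 + 14.2 + 12.9 + 12.9 + 14.5 + 12.3 + 13.0 + 14.4 + 12.7 + 12.3 + 11.9) / 12 = 12.8333
Moving ranges: 0.9, 3.2, 1.3, 0.0, 1.6, 2.2, 0.7, 1.4, 1.7, 0.4, 0.4; M̄R̄ = 13.8000 / 11 = 1.2545
LCL = X̄ − 3·M̄R̄/d₂ = 12.8333 − 3 × 1.2545 / 1.128 = 9.4968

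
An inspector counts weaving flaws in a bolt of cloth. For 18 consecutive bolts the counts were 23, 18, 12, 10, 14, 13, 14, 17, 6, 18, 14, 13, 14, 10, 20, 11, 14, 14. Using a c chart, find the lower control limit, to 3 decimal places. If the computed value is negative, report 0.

2.875

c̄ = (23 + 18 + 12 + 10 + 14 + 13 + 14 + 17 + 6 + 18 + 14 + 13 + 14 + 10 + 20 + 11 + 14 + 14) / 18 = 255 / 18 = 14.1667
LCL = c̄ − 3√c̄ = 14.1667 − 3 × 3.7639 = 2.8751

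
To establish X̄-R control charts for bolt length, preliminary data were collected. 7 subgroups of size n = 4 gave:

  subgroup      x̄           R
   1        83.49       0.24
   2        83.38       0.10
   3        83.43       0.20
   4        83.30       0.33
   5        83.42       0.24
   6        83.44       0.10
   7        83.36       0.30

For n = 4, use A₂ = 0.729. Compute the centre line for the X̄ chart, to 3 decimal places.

83.403

X̄̄ = (83.49 + 83.38 + 83.43 + 83.30 + 83.42 + 83.44 + 83.36) / 7 = 583.8200 / 7 = 83.4029
CL = X̄̄ = 83.4029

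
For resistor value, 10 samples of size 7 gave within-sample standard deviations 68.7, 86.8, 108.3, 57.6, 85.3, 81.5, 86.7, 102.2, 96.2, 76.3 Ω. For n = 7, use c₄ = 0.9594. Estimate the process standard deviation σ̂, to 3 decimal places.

88.555

s̄ = (68.7 + 86.8 + 108.3 + 57.6 + 85.3 + 81.5 + 86.7 + 102.2 + 96.2 + 76.3) / 10 = 84.9600
σ̂ = s̄ / c₄ = 84.9600 / 0.9594 = 88.5553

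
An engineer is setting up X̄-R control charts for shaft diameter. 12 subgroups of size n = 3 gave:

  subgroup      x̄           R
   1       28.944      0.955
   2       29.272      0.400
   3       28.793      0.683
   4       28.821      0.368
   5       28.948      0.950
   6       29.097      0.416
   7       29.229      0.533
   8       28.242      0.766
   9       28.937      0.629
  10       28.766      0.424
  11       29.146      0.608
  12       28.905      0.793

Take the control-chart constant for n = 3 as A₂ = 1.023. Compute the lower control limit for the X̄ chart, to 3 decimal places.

28.283

X̄̄ = (28.944 + 29.272 + 28.793 + 28.821 + 28.948 + 29.097 + 29.229 + 28.242 + 28.937 + 28.766 + 29.146 + 28.905) / 12 = 347.1000 / 12 = 28.9250
R̄ = (0.955 + 0.400 + 0.683 + 0.368 + 0.950 + 0.416 + 0.533 + 0.766 + 0.629 + 0.424 + 0.608 + 0.793) / 12 = 7.5250 / 12 = 0.6271
LCL = X̄̄ − A₂·R̄ = 28.9250 − 1.023 × 0.6271 = 28.2835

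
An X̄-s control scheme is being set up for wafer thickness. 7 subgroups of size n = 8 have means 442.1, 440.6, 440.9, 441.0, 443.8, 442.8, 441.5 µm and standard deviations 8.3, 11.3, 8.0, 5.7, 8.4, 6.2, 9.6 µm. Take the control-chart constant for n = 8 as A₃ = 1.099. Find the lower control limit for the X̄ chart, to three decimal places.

X̄̄ = (442.1 + 440.6 + 440.9 + 441.0 + 443.8 + 442.8 + 441.5) / 7 = 441.8143
s̄ = (8.3 + 11.3 + 8.0 + 5.7 + 8.4 + 6.2 + 9.6) / 7 = 8.2143
LCL = X̄̄ − A₃·s̄ = 441.8143 − 1.099 × 8.2143 = 432.7868

432.787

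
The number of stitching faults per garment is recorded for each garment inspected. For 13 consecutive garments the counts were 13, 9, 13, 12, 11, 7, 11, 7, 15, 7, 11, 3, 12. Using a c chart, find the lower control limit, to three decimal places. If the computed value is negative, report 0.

c̄ = (13 + 9 + 13 + 12 + 11 + 7 + 11 + 7 + 15 + 7 + 11 + 3 + 12) / 13 = 131 / 13 = 10.0769
LCL = c̄ − 3√c̄ = 10.0769 − 3 × 3.1744 = 0.5537

0.554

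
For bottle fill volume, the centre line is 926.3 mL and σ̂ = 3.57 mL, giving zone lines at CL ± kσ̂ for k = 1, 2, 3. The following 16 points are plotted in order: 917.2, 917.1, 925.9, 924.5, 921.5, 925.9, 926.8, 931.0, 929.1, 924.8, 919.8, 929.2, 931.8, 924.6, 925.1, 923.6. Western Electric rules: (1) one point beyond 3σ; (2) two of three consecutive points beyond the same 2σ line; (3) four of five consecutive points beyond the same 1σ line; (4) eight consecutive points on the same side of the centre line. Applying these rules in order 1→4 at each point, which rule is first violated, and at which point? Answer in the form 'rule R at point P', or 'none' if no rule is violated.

rule 2 at point 2

Zone of each point (C = within 1σ̂, B = 1σ̂–2σ̂, A = 2σ̂–3σ̂, * = beyond 3σ̂; sign = side of CL): 1:-A, 2:-A, 3:-C, 4:-C, 5:-B, 6:-C, 7:+C, 8:+B, 9:+C, 10:-C, 11:-B, 12:+C, 13:+B, 14:-C, 15:-C, 16:-C
Rule 2 (two of three consecutive points beyond the same 2σ limit) is satisfied at point 2.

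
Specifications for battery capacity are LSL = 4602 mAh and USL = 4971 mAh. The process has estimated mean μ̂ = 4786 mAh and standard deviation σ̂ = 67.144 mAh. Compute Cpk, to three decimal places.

0.913

Cpu = (USL − μ̂) / (3σ̂) = (4971 − 4786) / (3 × 67.144) = 0.9184; Cpl = (μ̂ − LSL) / (3σ̂) = (4786 − 4602) / (3 × 67.144) = 0.9135; Cpk = min(Cpu, Cpl) = 0.9135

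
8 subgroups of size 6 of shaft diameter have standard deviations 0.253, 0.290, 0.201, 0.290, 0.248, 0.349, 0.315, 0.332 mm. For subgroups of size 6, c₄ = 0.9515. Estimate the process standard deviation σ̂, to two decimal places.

s̄ = (0.253 + 0.290 + 0.201 + 0.290 + 0.248 + 0.349 + 0.315 + 0.332) / 8 = 0.2848
σ̂ = s̄ / c₄ = 0.2848 / 0.9515 = 0.2993

0.30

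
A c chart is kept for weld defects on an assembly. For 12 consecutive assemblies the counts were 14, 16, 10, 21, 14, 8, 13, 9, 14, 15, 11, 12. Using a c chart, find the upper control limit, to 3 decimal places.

c̄ = (14 + 16 + 10 + 21 + 14 + 8 + 13 + 9 + 14 + 15 + 11 + 12) / 12 = 157 / 12 = 13.0833
UCL = c̄ + 3√c̄ = 13.0833 + 3 × √13.0833 = 13.0833 + 3 × 3.6171 = 23.9346

23.935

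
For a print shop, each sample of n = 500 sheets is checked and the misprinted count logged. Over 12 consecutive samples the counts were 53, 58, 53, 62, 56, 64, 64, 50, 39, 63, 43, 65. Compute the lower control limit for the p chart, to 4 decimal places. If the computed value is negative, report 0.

p̄ = Σdᵢ / (k·n) = 670 / (12 × 500) = 0.11167
LCL = p̄ − 3·√(p̄(1−p̄)/n) = 0.11167 − 3 × 0.01409 = 0.06941

0.0694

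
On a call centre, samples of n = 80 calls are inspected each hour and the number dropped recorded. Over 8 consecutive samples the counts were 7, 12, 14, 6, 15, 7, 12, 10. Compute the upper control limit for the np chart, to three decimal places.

p̄ = Σdᵢ / (k·n) = 83 / (8 × 80) = 0.12969
UCL = np̄ + 3·√(np̄(1−p̄)) = 10.3750 + 3 × √(10.3750×0.87031) = 10.3750 + 3 × 3.0049 = 19.3897

19.390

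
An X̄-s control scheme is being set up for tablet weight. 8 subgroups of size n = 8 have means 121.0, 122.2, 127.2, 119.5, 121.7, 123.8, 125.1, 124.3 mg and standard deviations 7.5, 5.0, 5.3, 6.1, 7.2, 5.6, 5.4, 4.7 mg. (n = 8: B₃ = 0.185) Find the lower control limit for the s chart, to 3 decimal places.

s̄ = (7.5 + 5.0 + 5.3 + 6.1 + 7.2 + 5.6 + 5.4 + 4.7) / 8 = 5.8500
LCL_s = B₃·s̄ = 0.185 × 5.8500 = 1.0822

1.082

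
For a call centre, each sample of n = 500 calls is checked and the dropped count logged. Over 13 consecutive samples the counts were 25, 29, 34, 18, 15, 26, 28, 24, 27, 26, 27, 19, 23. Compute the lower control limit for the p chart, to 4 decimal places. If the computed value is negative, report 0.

0.0203

p̄ = Σdᵢ / (k·n) = 321 / (13 × 500) = 0.04938
LCL = p̄ − 3·√(p̄(1−p̄)/n) = 0.04938 − 3 × 0.00969 = 0.02032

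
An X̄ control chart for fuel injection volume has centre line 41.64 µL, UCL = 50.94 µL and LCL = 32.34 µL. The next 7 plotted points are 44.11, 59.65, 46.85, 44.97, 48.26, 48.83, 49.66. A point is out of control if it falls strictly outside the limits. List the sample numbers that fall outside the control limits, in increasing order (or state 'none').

Compare each point to [32.34, 50.94]: sample 2 = 59.65 > UCL.

2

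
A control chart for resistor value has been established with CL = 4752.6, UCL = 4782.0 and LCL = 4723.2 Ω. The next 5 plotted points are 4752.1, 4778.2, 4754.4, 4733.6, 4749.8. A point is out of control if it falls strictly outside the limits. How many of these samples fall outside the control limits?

0

All 5 points lie within [4723.2, 4782.0].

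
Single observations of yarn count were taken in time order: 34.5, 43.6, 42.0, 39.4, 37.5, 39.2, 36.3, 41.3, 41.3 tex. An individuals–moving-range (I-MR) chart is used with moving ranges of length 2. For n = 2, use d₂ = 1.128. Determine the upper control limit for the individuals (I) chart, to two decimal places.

47.70

X̄ = (34.5 + 43.6 + 42.0 + 39.4 + 37.5 + 39.2 + 36.3 + 41.3 + 41.3) / 9 = 39.4556
Moving ranges: 9.1, 1.6, 2.6, 1.9, 1.7, 2.9, 5.0, 0.0; M̄R̄ = 24.8000 / 8 = 3.1000
UCL = X̄ + 3·M̄R̄/d₂ = 39.4556 + 3 × 3.1000 / 1.128 = 47.7002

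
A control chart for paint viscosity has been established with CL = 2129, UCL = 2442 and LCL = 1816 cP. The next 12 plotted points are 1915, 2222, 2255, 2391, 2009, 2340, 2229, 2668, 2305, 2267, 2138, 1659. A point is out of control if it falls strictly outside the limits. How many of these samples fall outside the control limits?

2

Compare each point to [1816, 2442]: sample 8 = 2668 > UCL; sample 12 = 1659 < LCL.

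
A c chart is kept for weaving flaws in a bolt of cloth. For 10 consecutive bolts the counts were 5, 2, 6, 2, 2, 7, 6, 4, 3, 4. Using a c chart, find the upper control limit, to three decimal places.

c̄ = (5 + 2 + 6 + 2 + 2 + 7 + 6 + 4 + 3 + 4) / 10 = 41 / 10 = 4.1000
UCL = c̄ + 3√c̄ = 4.1000 + 3 × √4.1000 = 4.1000 + 3 × 2.0248 = 10.1745

10.175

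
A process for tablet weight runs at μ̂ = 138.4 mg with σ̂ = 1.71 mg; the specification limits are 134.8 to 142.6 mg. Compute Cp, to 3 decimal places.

0.760

Cp = (USL − LSL) / (6σ̂) = (142.6 − 134.8) / (6 × 1.71) = 7.8000 / 10.2600 = 0.7602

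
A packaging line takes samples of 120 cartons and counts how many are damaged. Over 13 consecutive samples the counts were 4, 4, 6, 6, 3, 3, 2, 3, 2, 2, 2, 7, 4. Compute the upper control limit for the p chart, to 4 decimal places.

0.0781

p̄ = Σdᵢ / (k·n) = 48 / (13 × 120) = 0.03077
UCL = p̄ + 3·√(p̄(1−p̄)/n) = 0.03077 + 3 × √(0.03077×0.96923/120) = 0.03077 + 3 × 0.01576 = 0.07806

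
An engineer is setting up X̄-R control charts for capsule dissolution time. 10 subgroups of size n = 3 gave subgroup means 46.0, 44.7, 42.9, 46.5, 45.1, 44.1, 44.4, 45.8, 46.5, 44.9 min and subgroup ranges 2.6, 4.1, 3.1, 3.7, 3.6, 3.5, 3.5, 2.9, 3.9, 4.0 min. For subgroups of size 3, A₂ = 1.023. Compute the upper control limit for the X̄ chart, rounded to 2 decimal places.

48.66

X̄̄ = (46.0 + 44.7 + 42.9 + 46.5 + 45.1 + 44.1 + 44.4 + 45.8 + 46.5 + 44.9) / 10 = 450.9000 / 10 = 45.0900
R̄ = (2.6 + 4.1 + 3.1 + 3.7 + 3.6 + 3.5 + 3.5 + 2.9 + 3.9 + 4.0) / 10 = 34.9000 / 10 = 3.4900
UCL = X̄̄ + A₂·R̄ = 45.0900 + 1.023 × 3.4900 = 48.6603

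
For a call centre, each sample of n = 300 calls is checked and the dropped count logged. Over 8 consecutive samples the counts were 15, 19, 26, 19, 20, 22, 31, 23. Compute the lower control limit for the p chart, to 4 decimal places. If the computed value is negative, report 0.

p̄ = Σdᵢ / (k·n) = 175 / (8 × 300) = 0.07292
LCL = p̄ − 3·√(p̄(1−p̄)/n) = 0.07292 − 3 × 0.01501 = 0.02788

0.0279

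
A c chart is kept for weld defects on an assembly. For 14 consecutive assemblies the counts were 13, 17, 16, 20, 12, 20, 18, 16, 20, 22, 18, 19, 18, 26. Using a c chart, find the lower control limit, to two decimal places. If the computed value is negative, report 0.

5.41

c̄ = (13 + 17 + 16 + 20 + 12 + 20 + 18 + 16 + 20 + 22 + 18 + 19 + 18 + 26) / 14 = 255 / 14 = 18.2143
LCL = c̄ − 3√c̄ = 18.2143 − 3 × 4.2678 = 5.4108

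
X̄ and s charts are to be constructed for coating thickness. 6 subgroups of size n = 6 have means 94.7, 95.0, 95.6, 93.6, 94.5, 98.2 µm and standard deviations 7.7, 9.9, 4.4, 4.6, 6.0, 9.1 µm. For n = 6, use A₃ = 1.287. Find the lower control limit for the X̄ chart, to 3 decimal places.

X̄̄ = (94.7 + 95.0 + 95.6 + 93.6 + 94.5 + 98.2) / 6 = 95.2667
s̄ = (7.7 + 9.9 + 4.4 + 4.6 + 6.0 + 9.1) / 6 = 6.9500
LCL = X̄̄ − A₃·s̄ = 95.2667 − 1.287 × 6.9500 = 86.3220

86.322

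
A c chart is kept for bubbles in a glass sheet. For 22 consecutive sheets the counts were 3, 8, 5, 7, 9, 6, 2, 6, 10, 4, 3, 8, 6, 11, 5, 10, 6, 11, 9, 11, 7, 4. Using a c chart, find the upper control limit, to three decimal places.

c̄ = (3 + 8 + 5 + 7 + 9 + 6 + 2 + 6 + 10 + 4 + 3 + 8 + 6 + 11 + 5 + 10 + 6 + 11 + 9 + 11 + 7 + 4) / 22 = 151 / 22 = 6.8636
UCL = c̄ + 3√c̄ = 6.8636 + 3 × √6.8636 = 6.8636 + 3 × 2.6199 = 14.7232

14.723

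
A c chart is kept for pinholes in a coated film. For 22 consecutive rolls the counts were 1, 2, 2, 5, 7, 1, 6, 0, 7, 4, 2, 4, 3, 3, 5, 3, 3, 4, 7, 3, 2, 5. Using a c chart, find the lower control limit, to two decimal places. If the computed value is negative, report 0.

0.00

c̄ = (1 + 2 + 2 + 5 + 7 + 1 + 6 + 0 + 7 + 4 + 2 + 4 + 3 + 3 + 5 + 3 + 3 + 4 + 7 + 3 + 2 + 5) / 22 = 79 / 22 = 3.5909
LCL = c̄ − 3√c̄ = 3.5909 − 3 × 1.8950 = -2.0940 → 0 (cannot be negative)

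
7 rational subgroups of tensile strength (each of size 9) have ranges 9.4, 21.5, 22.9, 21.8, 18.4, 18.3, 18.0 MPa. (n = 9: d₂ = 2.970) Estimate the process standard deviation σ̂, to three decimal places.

R̄ = (9.4 + 21.5 + 22.9 + 21.8 + 18.4 + 18.3 + 18.0) / 7 = 18.6143
σ̂ = R̄ / d₂ = 18.6143 / 2.970 = 6.2674

6.267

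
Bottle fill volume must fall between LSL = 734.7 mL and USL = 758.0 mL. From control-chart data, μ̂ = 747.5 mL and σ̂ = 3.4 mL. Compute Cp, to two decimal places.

Cp = (USL − LSL) / (6σ̂) = (758.0 − 734.7) / (6 × 3.4) = 23.3000 / 20.4000 = 1.1422

1.14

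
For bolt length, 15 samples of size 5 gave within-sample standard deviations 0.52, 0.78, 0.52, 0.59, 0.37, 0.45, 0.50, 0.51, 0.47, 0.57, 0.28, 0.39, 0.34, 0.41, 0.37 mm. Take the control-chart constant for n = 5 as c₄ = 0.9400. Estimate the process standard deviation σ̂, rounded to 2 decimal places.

s̄ = (0.52 + 0.78 + 0.52 + 0.59 + 0.37 + 0.45 + 0.50 + 0.51 + 0.47 + 0.57 + 0.28 + 0.39 + 0.34 + 0.41 + 0.37) / 15 = 0.4713
σ̂ = s̄ / c₄ = 0.4713 / 0.9400 = 0.5014

0.50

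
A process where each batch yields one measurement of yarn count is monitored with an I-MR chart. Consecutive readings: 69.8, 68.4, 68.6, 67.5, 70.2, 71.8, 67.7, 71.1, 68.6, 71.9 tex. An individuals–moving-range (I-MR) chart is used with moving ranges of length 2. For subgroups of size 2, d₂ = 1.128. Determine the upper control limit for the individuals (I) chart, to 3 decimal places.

X̄ = (69.8 + 68.4 + 68.6 + 67.5 + 70.2 + 71.8 + 67.7 + 71.1 + 68.6 + 71.9) / 10 = 69.5600
Moving ranges: 1.4, 0.2, 1.1, 2.7, 1.6, 4.1, 3.4, 2.5, 3.3; M̄R̄ = 20.3000 / 9 = 2.2556
UCL = X̄ + 3·M̄R̄/d₂ = 69.5600 + 3 × 2.2556 / 1.128 = 75.5588

75.559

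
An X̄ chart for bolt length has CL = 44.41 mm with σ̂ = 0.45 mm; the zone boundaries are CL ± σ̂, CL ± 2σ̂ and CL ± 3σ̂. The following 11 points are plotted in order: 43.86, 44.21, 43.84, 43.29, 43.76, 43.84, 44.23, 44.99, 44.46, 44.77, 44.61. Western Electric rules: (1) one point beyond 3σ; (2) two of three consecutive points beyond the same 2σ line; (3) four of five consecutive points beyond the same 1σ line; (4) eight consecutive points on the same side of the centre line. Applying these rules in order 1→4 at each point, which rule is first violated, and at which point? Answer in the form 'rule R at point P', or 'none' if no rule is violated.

Zone of each point (C = within 1σ̂, B = 1σ̂–2σ̂, A = 2σ̂–3σ̂, * = beyond 3σ̂; sign = side of CL): 1:-B, 2:-C, 3:-B, 4:-A, 5:-B, 6:-B, 7:-C, 8:+B, 9:+C, 10:+C, 11:+C
Rule 3 (four of five consecutive points beyond the same 1σ limit) is satisfied at point 5.

rule 3 at point 5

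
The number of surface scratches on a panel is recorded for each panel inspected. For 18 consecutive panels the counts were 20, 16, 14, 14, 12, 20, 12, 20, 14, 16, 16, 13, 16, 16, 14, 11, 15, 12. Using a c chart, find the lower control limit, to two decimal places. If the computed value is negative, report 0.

3.42

c̄ = (20 + 16 + 14 + 14 + 12 + 20 + 12 + 20 + 14 + 16 + 16 + 13 + 16 + 16 + 14 + 11 + 15 + 12) / 18 = 271 / 18 = 15.0556
LCL = c̄ − 3√c̄ = 15.0556 − 3 × 3.8801 = 3.4151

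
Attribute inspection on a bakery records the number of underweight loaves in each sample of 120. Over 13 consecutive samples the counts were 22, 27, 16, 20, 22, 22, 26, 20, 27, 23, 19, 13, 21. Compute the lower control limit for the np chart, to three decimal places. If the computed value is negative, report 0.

p̄ = Σdᵢ / (k·n) = 278 / (13 × 120) = 0.17821
LCL = np̄ − 3·√(np̄(1−p̄)) = 21.3846 − 3 × 4.1921 = 8.8083

8.808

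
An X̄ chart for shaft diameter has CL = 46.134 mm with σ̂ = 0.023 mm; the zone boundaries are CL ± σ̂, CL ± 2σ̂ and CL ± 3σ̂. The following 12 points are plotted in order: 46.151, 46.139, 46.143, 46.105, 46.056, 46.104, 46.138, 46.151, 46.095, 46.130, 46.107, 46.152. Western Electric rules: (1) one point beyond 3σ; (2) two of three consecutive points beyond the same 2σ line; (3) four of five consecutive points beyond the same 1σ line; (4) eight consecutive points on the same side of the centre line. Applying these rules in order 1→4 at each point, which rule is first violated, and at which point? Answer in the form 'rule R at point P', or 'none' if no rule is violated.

Zone of each point (C = within 1σ̂, B = 1σ̂–2σ̂, A = 2σ̂–3σ̂, * = beyond 3σ̂; sign = side of CL): 1:+C, 2:+C, 3:+C, 4:-B, 5:-*, 6:-B, 7:+C, 8:+C, 9:-B, 10:-C, 11:-B, 12:+C
Rule 1 (one point beyond the 3σ limits) is satisfied at point 5.

rule 1 at point 5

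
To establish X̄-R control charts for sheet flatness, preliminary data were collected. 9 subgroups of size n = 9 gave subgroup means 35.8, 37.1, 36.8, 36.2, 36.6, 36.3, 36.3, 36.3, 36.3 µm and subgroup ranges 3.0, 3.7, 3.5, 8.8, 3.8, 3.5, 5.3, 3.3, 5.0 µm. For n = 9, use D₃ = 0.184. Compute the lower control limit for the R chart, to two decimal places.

0.82

R̄ = (3.0 + 3.7 + 3.5 + 8.8 + 3.8 + 3.5 + 5.3 + 3.3 + 5.0) / 9 = 39.9000 / 9 = 4.4333
LCL_R = D₃·R̄ = 0.184 × 4.4333 = 0.8157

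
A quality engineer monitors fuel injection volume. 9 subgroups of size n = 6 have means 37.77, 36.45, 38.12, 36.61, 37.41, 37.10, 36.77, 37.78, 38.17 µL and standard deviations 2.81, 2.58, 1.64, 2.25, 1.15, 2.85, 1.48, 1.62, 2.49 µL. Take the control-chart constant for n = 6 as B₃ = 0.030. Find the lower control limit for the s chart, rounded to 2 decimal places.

s̄ = (2.81 + 2.58 + 1.64 + 2.25 + 1.15 + 2.85 + 1.48 + 1.62 + 2.49) / 9 = 2.0967
LCL_s = B₃·s̄ = 0.030 × 2.0967 = 0.0629

0.06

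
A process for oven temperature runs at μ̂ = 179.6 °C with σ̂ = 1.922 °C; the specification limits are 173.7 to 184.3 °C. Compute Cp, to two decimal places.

0.92

Cp = (USL − LSL) / (6σ̂) = (184.3 − 173.7) / (6 × 1.922) = 10.6000 / 11.5320 = 0.9192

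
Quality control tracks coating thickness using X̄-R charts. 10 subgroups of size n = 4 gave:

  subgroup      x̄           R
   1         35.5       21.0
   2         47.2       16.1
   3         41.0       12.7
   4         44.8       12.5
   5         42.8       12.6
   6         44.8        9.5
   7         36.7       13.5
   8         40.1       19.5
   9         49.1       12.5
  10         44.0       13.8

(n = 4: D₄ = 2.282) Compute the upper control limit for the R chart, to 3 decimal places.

R̄ = (21.0 + 16.1 + 12.7 + 12.5 + 12.6 + 9.5 + 13.5 + 19.5 + 12.5 + 13.8) / 10 = 143.7000 / 10 = 14.3700
UCL_R = D₄·R̄ = 2.282 × 14.3700 = 32.7923

32.792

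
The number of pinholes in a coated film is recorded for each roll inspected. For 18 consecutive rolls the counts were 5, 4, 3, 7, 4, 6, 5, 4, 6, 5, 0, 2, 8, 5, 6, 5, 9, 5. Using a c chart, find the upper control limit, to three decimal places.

c̄ = (5 + 4 + 3 + 7 + 4 + 6 + 5 + 4 + 6 + 5 + 0 + 2 + 8 + 5 + 6 + 5 + 9 + 5) / 18 = 89 / 18 = 4.9444
UCL = c̄ + 3√c̄ = 4.9444 + 3 × √4.9444 = 4.9444 + 3 × 2.2236 = 11.6153

11.615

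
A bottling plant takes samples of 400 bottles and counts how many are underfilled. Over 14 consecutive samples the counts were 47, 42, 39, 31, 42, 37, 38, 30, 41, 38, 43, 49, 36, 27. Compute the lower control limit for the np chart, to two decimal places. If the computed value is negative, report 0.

20.86

p̄ = Σdᵢ / (k·n) = 540 / (14 × 400) = 0.09643
LCL = np̄ − 3·√(np̄(1−p̄)) = 38.5714 − 3 × 5.9036 = 20.8607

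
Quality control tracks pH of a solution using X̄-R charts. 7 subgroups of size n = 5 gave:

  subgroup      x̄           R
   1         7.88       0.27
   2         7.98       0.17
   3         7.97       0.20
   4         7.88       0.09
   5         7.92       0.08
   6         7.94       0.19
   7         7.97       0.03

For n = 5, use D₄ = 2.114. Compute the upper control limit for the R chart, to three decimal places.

0.311

R̄ = (0.27 + 0.17 + 0.20 + 0.09 + 0.08 + 0.19 + 0.03) / 7 = 1.0300 / 7 = 0.1471
UCL_R = D₄·R̄ = 2.114 × 0.1471 = 0.3111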